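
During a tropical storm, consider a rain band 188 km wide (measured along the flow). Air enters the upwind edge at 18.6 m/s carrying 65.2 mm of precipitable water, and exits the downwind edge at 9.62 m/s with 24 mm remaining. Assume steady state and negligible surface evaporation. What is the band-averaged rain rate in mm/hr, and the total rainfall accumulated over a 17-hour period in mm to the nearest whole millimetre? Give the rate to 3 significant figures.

R ≈ 18.8 mm/hr; total ≈ 320 mm

Column moisture flux per unit crosswind length is F = V × PW.
Inflow: F_in = 18.6 × 65.2 = 1212.72 mm·m/s
Outflow: F_out = 9.62 × 24 = 230.88 mm·m/s
Steady-state rate R = (F_in − F_out)/L = (1212.72 − 230.88) / 188000 m = 5.223e-03 mm/s.
R = 5.223e-03 × 3600 = 18.8 mm/hr.
Over 17 h: total = 18.8 × 17 = 319.6 ≈ 320 mm.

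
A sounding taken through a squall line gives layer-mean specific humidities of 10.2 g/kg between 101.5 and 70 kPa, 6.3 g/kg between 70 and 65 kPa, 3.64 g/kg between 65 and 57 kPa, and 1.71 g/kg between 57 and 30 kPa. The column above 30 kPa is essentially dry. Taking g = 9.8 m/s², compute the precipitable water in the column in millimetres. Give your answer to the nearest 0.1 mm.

Precipitable water is the column-integrated vapour mass per unit area: PW = (1/g) Σ q̄ Δp, with q in kg/kg and Δp in Pa (1 kg/m² of water = 1 mm).
Layer 101.5–70 kPa: Δp = 315 hPa = 31500 Pa, q̄ = 0.0102 kg/kg → 0.0102 × 31500 / 9.8 = 32.79 mm
Layer 70–65 kPa: Δp = 50 hPa = 5000 Pa, q̄ = 0.0063 kg/kg → 0.0063 × 5000 / 9.8 = 3.21 mm
Layer 65–57 kPa: Δp = 80 hPa = 8000 Pa, q̄ = 0.00364 kg/kg → 0.00364 × 8000 / 9.8 = 2.97 mm
Layer 57–30 kPa: Δp = 270 hPa = 27000 Pa, q̄ = 0.00171 kg/kg → 0.00171 × 27000 / 9.8 = 4.71 mm
PW = 32.79 + 3.21 + 2.97 + 4.71 = 43.68 ≈ 43.7 mm.

PW ≈ 43.7 mm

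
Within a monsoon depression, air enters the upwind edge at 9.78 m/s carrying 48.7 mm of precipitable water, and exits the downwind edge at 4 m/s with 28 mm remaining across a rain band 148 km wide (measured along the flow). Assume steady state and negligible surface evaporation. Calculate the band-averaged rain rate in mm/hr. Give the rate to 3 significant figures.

R ≈ 8.86 mm/hr

Column moisture flux per unit crosswind length is F = V × PW.
Inflow: F_in = 9.78 × 48.7 = 476.286 mm·m/s
Outflow: F_out = 4 × 28 = 112 mm·m/s
Steady-state rate R = (F_in − F_out)/L = (476.286 − 112) / 148000 m = 2.461e-03 mm/s.
R = 2.461e-03 × 3600 = 8.86 mm/hr.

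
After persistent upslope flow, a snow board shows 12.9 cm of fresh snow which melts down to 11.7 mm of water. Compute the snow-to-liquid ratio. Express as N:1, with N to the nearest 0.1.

ratio ≈ 11.0

Ratio = snow depth / SWE = 129 mm / 11.7 mm = 11.0, i.e. 11.0:1.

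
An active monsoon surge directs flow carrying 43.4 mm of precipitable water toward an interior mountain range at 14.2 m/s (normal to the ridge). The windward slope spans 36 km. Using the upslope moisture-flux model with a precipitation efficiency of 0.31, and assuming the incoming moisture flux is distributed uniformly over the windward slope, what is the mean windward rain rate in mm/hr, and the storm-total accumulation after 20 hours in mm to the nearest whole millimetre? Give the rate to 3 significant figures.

R ≈ 19.1 mm/hr; total ≈ 382 mm

Incoming column moisture flux per unit ridge length: F = V × PW = 14.2 × 43.4 = 616.28 mm·m/s.
Spread over the 36 km slope with efficiency ε = 0.31: R = ε·F/W = 0.31 × 616.28 / 36000 m = 5.307e-03 mm/s.
R = 5.307e-03 × 3600 = 19.1 mm/hr.
Over 20 h: total = 19.1 × 20 = 382 mm.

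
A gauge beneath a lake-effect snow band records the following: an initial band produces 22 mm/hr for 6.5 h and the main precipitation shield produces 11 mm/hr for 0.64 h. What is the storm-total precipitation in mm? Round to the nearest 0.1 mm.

Total = Σ Rᵢ Δtᵢ = 22 × 6.5 + 11 × 0.64
      = 143 + 7.04 = 150.0 mm.

total ≈ 150.0 mm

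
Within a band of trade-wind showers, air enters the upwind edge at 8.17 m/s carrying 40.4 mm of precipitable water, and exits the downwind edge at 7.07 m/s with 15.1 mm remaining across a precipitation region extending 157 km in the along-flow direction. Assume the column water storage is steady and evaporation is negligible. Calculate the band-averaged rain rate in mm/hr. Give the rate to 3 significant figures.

R ≈ 5.12 mm/hr

Column moisture flux per unit crosswind length is F = V × PW.
Inflow: F_in = 8.17 × 40.4 = 330.068 mm·m/s
Outflow: F_out = 7.07 × 15.1 = 106.757 mm·m/s
Steady-state rate R = (F_in − F_out)/L = (330.068 − 106.757) / 157000 m = 1.422e-03 mm/s.
R = 1.422e-03 × 3600 = 5.12 mm/hr.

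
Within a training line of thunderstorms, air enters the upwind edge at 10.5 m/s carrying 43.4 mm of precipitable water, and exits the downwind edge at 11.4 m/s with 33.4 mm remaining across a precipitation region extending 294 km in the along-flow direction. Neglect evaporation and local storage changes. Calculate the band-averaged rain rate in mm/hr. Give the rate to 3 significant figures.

R ≈ 0.918 mm/hr

Column moisture flux per unit crosswind length is F = V × PW.
Inflow: F_in = 10.5 × 43.4 = 455.7 mm·m/s
Outflow: F_out = 11.4 × 33.4 = 380.76 mm·m/s
Steady-state rate R = (F_in − F_out)/L = (455.7 − 380.76) / 294000 m = 2.549e-04 mm/s.
R = 2.549e-04 × 3600 = 0.918 mm/hr.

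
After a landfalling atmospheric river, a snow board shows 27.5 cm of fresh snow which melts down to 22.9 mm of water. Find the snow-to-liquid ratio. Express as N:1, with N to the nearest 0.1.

Ratio = snow depth / SWE = 275 mm / 22.9 mm = 12.0, i.e. 12.0:1.

ratio ≈ 12.0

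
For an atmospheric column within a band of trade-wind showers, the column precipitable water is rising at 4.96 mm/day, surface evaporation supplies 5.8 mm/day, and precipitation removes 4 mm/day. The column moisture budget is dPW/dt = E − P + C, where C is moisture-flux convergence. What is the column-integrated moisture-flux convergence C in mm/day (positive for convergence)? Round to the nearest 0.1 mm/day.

dPW/dt = +4.96 mm/day.
C = dPW/dt − E + P = (+4.96) − 5.8 + 4 = 3.2 mm/day.

C ≈ 3.2 mm/day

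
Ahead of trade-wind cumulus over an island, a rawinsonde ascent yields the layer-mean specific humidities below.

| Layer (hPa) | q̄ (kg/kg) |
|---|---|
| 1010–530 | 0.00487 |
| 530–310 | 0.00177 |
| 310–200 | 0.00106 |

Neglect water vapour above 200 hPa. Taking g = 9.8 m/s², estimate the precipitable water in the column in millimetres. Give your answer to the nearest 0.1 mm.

PW ≈ 29.0 mm

Precipitable water is the column-integrated vapour mass per unit area: PW = (1/g) Σ q̄ Δp, with q in kg/kg and Δp in Pa (1 kg/m² of water = 1 mm).
Layer 1010–530 hPa: Δp = 480 hPa = 48000 Pa, q̄ = 0.00487 kg/kg → 0.00487 × 48000 / 9.8 = 23.85 mm
Layer 530–310 hPa: Δp = 220 hPa = 22000 Pa, q̄ = 0.00177 kg/kg → 0.00177 × 22000 / 9.8 = 3.97 mm
Layer 310–200 hPa: Δp = 110 hPa = 11000 Pa, q̄ = 0.00106 kg/kg → 0.00106 × 11000 / 9.8 = 1.19 mm
PW = 23.85 + 3.97 + 1.19 = 29.01 ≈ 29.0 mm.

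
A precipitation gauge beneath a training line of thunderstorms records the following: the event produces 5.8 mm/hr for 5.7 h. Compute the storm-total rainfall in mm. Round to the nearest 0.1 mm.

total ≈ 33.1 mm

Total = Σ Rᵢ Δtᵢ = 5.8 × 5.7
      = 33.06 = 33.1 mm.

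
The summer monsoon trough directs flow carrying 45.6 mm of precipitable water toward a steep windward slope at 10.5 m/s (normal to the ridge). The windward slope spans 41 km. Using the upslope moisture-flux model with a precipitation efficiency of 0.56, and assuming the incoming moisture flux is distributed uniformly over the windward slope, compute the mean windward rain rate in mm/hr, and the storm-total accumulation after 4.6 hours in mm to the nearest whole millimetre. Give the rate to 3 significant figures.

R ≈ 23.5 mm/hr; total ≈ 108 mm

Incoming column moisture flux per unit ridge length: F = V × PW = 10.5 × 45.6 = 478.8 mm·m/s.
Spread over the 41 km slope with efficiency ε = 0.56: R = ε·F/W = 0.56 × 478.8 / 41000 m = 6.540e-03 mm/s.
R = 6.540e-03 × 3600 = 23.5 mm/hr.
Over 4.6 h: total = 23.5 × 4.6 = 108.1 ≈ 108 mm.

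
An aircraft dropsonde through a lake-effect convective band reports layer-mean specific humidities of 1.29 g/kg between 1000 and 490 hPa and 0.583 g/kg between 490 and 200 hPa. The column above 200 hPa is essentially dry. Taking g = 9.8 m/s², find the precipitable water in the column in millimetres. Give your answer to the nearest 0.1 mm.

PW ≈ 8.4 mm

Precipitable water is the column-integrated vapour mass per unit area: PW = (1/g) Σ q̄ Δp, with q in kg/kg and Δp in Pa (1 kg/m² of water = 1 mm).
Layer 1000–490 hPa: Δp = 510 hPa = 51000 Pa, q̄ = 0.00129 kg/kg → 0.00129 × 51000 / 9.8 = 6.71 mm
Layer 490–200 hPa: Δp = 290 hPa = 29000 Pa, q̄ = 0.000583 kg/kg → 0.000583 × 29000 / 9.8 = 1.73 mm
PW = 6.71 + 1.73 = 8.44 ≈ 8.4 mm.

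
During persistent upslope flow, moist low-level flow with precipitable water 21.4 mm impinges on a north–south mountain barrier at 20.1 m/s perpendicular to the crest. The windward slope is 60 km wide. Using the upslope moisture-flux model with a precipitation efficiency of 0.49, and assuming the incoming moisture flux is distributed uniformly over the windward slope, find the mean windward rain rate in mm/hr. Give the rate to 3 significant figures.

R ≈ 12.6 mm/hr

Incoming column moisture flux per unit ridge length: F = V × PW = 20.1 × 21.4 = 430.14 mm·m/s.
Spread over the 60 km slope with efficiency ε = 0.49: R = ε·F/W = 0.49 × 430.14 / 60000 m = 3.513e-03 mm/s.
R = 3.513e-03 × 3600 = 12.6 mm/hr.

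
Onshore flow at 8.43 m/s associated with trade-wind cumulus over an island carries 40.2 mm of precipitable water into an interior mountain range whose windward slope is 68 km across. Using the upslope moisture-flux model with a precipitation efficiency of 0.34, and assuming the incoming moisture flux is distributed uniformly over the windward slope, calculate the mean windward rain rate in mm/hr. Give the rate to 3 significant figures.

R ≈ 6.10 mm/hr

Incoming column moisture flux per unit ridge length: F = V × PW = 8.43 × 40.2 = 338.886 mm·m/s.
Spread over the 68 km slope with efficiency ε = 0.34: R = ε·F/W = 0.34 × 338.886 / 68000 m = 1.694e-03 mm/s.
R = 1.694e-03 × 3600 = 6.10 mm/hr.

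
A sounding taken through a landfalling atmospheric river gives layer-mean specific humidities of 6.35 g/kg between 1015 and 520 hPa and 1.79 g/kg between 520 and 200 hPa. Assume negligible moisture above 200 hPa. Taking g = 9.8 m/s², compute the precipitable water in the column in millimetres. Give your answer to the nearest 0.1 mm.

PW ≈ 37.9 mm

Precipitable water is the column-integrated vapour mass per unit area: PW = (1/g) Σ q̄ Δp, with q in kg/kg and Δp in Pa (1 kg/m² of water = 1 mm).
Layer 1015–520 hPa: Δp = 495 hPa = 49500 Pa, q̄ = 0.00635 kg/kg → 0.00635 × 49500 / 9.8 = 32.07 mm
Layer 520–200 hPa: Δp = 320 hPa = 32000 Pa, q̄ = 0.00179 kg/kg → 0.00179 × 32000 / 9.8 = 5.84 mm
PW = 32.07 + 5.84 = 37.91 ≈ 37.9 mm.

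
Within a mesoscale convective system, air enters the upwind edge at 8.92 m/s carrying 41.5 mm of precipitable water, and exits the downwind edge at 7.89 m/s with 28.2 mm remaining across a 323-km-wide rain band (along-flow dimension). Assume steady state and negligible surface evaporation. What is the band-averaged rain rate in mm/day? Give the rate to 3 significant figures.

R ≈ 39.5 mm/day

Column moisture flux per unit crosswind length is F = V × PW.
Inflow: F_in = 8.92 × 41.5 = 370.18 mm·m/s
Outflow: F_out = 7.89 × 28.2 = 222.498 mm·m/s
Steady-state rate R = (F_in − F_out)/L = (370.18 − 222.498) / 323000 m = 4.572e-04 mm/s.
R = 4.572e-04 × 3600 × 24 = 39.5 mm/day.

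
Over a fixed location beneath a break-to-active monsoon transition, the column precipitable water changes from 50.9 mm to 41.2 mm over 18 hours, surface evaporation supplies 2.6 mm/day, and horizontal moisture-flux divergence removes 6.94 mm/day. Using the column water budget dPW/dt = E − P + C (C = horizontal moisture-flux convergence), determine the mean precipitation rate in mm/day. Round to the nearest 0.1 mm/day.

dPW/dt = (41.2 − 50.9) mm / (18/24 day) = -12.933 mm/day.
P = E + C − dPW/dt = 2.6 + (-6.94) − (-12.933) = 8.6 mm/day.

P ≈ 8.6 mm/day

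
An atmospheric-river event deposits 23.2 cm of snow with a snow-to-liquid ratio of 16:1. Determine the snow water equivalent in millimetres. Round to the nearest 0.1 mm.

SWE ≈ 14.5 mm

SWE = snow depth / ratio = 23.2 cm / 16 = 1.450 cm = 14.5 mm.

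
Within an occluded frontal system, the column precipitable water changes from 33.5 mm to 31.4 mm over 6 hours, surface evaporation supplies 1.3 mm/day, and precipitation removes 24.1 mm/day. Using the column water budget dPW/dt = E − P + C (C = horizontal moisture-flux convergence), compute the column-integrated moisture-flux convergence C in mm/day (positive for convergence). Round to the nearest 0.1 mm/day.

C ≈ 14.4 mm/day

dPW/dt = (31.4 − 33.5) mm / (6/24 day) = -8.400 mm/day.
C = dPW/dt − E + P = (-8.400) − 1.3 + 24.1 = 14.4 mm/day.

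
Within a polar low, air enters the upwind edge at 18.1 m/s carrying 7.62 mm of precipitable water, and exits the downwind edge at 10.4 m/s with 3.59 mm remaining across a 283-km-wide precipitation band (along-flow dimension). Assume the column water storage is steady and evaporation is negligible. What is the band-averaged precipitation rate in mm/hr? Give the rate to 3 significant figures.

R ≈ 1.28 mm/hr

Column moisture flux per unit crosswind length is F = V × PW.
Inflow: F_in = 18.1 × 7.62 = 137.922 mm·m/s
Outflow: F_out = 10.4 × 3.59 = 37.336 mm·m/s
Steady-state rate R = (F_in − F_out)/L = (137.922 − 37.336) / 283000 m = 3.554e-04 mm/s.
R = 3.554e-04 × 3600 = 1.28 mm/hr.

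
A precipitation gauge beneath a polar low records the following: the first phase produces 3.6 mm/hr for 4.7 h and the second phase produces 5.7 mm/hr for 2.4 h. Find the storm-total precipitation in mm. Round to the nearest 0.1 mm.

Total = Σ Rᵢ Δtᵢ = 3.6 × 4.7 + 5.7 × 2.4
      = 16.92 + 13.68 = 30.6 mm.

total ≈ 30.6 mm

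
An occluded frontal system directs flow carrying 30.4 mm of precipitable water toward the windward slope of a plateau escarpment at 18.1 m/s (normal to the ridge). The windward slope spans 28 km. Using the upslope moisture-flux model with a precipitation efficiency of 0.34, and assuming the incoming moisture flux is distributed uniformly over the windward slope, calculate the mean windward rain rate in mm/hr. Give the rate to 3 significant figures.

R ≈ 24.1 mm/hr

Incoming column moisture flux per unit ridge length: F = V × PW = 18.1 × 30.4 = 550.24 mm·m/s.
Spread over the 28 km slope with efficiency ε = 0.34: R = ε·F/W = 0.34 × 550.24 / 28000 m = 6.681e-03 mm/s.
R = 6.681e-03 × 3600 = 24.1 mm/hr.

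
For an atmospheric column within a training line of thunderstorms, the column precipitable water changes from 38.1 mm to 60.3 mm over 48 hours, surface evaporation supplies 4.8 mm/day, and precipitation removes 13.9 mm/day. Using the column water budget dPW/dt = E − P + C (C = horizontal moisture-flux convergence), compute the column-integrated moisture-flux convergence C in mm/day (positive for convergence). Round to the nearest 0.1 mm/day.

C ≈ 20.2 mm/day

dPW/dt = (60.3 − 38.1) mm / (48/24 day) = +11.100 mm/day.
C = dPW/dt − E + P = (+11.100) − 4.8 + 13.9 = 20.2 mm/day.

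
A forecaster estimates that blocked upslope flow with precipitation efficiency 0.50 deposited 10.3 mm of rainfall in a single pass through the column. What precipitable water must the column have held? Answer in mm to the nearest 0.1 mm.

PW ≈ 20.6 mm

PW = rainfall / ε = 10.3 / 0.50 = 20.6 mm.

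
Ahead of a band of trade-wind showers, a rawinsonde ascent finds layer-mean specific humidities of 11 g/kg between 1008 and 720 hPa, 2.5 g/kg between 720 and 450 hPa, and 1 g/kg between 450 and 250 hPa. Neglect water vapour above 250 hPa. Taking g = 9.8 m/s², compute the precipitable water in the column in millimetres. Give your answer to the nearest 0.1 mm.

Precipitable water is the column-integrated vapour mass per unit area: PW = (1/g) Σ q̄ Δp, with q in kg/kg and Δp in Pa (1 kg/m² of water = 1 mm).
Layer 1008–720 hPa: Δp = 288 hPa = 28800 Pa, q̄ = 0.011 kg/kg → 0.011 × 28800 / 9.8 = 32.33 mm
Layer 720–450 hPa: Δp = 270 hPa = 27000 Pa, q̄ = 0.0025 kg/kg → 0.0025 × 27000 / 9.8 = 6.89 mm
Layer 450–250 hPa: Δp = 200 hPa = 20000 Pa, q̄ = 0.001 kg/kg → 0.001 × 20000 / 9.8 = 2.04 mm
PW = 32.33 + 6.89 + 2.04 = 41.26 ≈ 41.3 mm.

PW ≈ 41.3 mm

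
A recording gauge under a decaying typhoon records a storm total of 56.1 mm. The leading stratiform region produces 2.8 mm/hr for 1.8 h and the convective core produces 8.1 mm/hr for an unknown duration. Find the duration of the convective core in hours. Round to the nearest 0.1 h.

duration ≈ 6.3 h

Known phases: 2.8 × 1.8 = 5.04 mm.
Remaining depth = 56.1 − 5.04 = 51.06 mm.
Duration = 51.06 / 8.1 = 6.3 h.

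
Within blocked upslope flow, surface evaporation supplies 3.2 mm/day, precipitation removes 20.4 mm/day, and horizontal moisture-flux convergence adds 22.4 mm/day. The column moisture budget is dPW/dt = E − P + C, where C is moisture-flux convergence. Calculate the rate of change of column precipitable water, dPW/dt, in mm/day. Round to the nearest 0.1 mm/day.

dPW/dt ≈ 5.2 mm/day

dPW/dt = E − P + C = 3.2 − 20.4 + (22.4) = 5.2 mm/day.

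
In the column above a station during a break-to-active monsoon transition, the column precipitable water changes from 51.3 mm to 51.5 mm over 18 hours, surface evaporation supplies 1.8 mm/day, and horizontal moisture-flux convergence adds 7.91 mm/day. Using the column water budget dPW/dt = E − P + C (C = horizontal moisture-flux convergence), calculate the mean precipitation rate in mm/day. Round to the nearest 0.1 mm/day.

P ≈ 9.4 mm/day

dPW/dt = (51.5 − 51.3) mm / (18/24 day) = +0.267 mm/day.
P = E + C − dPW/dt = 1.8 + (7.91) − (+0.267) = 9.4 mm/day.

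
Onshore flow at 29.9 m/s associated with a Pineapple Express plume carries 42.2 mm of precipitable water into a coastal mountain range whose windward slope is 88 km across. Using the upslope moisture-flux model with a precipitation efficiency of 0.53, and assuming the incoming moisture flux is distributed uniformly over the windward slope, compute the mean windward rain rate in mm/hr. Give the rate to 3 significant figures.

R ≈ 27.4 mm/hr

Incoming column moisture flux per unit ridge length: F = V × PW = 29.9 × 42.2 = 1261.78 mm·m/s.
Spread over the 88 km slope with efficiency ε = 0.53: R = ε·F/W = 0.53 × 1261.78 / 88000 m = 7.599e-03 mm/s.
R = 7.599e-03 × 3600 = 27.4 mm/hr.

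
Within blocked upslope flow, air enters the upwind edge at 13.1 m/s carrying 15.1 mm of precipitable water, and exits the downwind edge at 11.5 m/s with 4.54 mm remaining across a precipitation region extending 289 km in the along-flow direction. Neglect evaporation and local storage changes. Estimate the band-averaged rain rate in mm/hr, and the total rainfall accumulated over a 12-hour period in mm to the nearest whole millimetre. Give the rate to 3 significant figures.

Column moisture flux per unit crosswind length is F = V × PW.
Inflow: F_in = 13.1 × 15.1 = 197.81 mm·m/s
Outflow: F_out = 11.5 × 4.54 = 52.21 mm·m/s
Steady-state rate R = (F_in − F_out)/L = (197.81 − 52.21) / 289000 m = 5.038e-04 mm/s.
R = 5.038e-04 × 3600 = 1.81 mm/hr.
Over 12 h: total = 1.81 × 12 = 21.72 ≈ 22 mm.

R ≈ 1.81 mm/hr; total ≈ 22 mm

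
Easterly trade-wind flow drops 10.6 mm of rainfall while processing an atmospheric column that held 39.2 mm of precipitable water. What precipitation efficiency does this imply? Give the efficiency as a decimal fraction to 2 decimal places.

ε = rainfall / PW = 10.6 / 39.2 = 0.27.

ε ≈ 0.27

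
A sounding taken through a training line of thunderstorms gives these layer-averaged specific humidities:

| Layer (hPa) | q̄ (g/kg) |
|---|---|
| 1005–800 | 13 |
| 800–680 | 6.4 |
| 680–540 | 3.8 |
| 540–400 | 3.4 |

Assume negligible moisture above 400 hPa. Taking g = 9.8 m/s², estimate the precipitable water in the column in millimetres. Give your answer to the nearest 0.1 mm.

PW ≈ 45.3 mm

Precipitable water is the column-integrated vapour mass per unit area: PW = (1/g) Σ q̄ Δp, with q in kg/kg and Δp in Pa (1 kg/m² of water = 1 mm).
Layer 1005–800 hPa: Δp = 205 hPa = 20500 Pa, q̄ = 0.013 kg/kg → 0.013 × 20500 / 9.8 = 27.19 mm
Layer 800–680 hPa: Δp = 120 hPa = 12000 Pa, q̄ = 0.0064 kg/kg → 0.0064 × 12000 / 9.8 = 7.84 mm
Layer 680–540 hPa: Δp = 140 hPa = 14000 Pa, q̄ = 0.0038 kg/kg → 0.0038 × 14000 / 9.8 = 5.43 mm
Layer 540–400 hPa: Δp = 140 hPa = 14000 Pa, q̄ = 0.0034 kg/kg → 0.0034 × 14000 / 9.8 = 4.86 mm
PW = 27.19 + 7.84 + 5.43 + 4.86 = 45.32 ≈ 45.3 mm.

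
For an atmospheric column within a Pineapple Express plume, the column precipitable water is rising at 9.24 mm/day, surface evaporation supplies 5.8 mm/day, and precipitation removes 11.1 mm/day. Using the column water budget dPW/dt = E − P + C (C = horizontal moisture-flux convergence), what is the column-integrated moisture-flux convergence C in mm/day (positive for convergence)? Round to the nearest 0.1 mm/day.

C ≈ 14.5 mm/day

dPW/dt = +9.24 mm/day.
C = dPW/dt − E + P = (+9.24) − 5.8 + 11.1 = 14.5 mm/day.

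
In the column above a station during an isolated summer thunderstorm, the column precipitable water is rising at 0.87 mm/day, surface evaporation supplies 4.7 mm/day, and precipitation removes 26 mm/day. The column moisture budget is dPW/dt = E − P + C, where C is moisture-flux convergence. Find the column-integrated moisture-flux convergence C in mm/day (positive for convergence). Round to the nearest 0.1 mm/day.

dPW/dt = +0.87 mm/day.
C = dPW/dt − E + P = (+0.87) − 4.7 + 26 = 22.2 mm/day.

C ≈ 22.2 mm/day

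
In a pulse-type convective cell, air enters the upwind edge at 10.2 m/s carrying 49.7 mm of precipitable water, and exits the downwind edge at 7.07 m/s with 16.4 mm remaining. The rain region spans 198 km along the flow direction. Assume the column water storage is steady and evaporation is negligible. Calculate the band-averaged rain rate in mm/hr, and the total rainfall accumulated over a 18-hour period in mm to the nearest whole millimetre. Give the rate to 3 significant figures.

Column moisture flux per unit crosswind length is F = V × PW.
Inflow: F_in = 10.2 × 49.7 = 506.94 mm·m/s
Outflow: F_out = 7.07 × 16.4 = 115.948 mm·m/s
Steady-state rate R = (F_in − F_out)/L = (506.94 − 115.948) / 198000 m = 1.975e-03 mm/s.
R = 1.975e-03 × 3600 = 7.11 mm/hr.
Over 18 h: total = 7.11 × 18 = 127.98 ≈ 128 mm.

R ≈ 7.11 mm/hr; total ≈ 128 mm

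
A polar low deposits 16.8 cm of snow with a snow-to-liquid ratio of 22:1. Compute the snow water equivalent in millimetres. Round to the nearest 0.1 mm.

SWE ≈ 7.6 mm

SWE = snow depth / ratio = 16.8 cm / 22 = 0.764 cm = 7.6 mm.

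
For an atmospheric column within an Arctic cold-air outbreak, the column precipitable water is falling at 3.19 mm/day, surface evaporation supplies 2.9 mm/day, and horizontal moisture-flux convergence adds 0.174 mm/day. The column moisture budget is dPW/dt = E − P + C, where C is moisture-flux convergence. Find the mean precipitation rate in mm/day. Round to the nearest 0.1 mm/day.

P ≈ 6.3 mm/day

dPW/dt = -3.19 mm/day.
P = E + C − dPW/dt = 2.9 + (0.174) − (-3.19) = 6.3 mm/day.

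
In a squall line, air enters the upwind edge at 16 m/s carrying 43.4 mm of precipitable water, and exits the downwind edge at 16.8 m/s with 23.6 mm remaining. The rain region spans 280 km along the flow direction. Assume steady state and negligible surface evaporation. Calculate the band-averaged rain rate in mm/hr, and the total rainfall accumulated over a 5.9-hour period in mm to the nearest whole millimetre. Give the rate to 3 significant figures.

R ≈ 3.83 mm/hr; total ≈ 23 mm

Column moisture flux per unit crosswind length is F = V × PW.
Inflow: F_in = 16 × 43.4 = 694.4 mm·m/s
Outflow: F_out = 16.8 × 23.6 = 396.48 mm·m/s
Steady-state rate R = (F_in − F_out)/L = (694.4 − 396.48) / 280000 m = 1.064e-03 mm/s.
R = 1.064e-03 × 3600 = 3.83 mm/hr.
Over 5.9 h: total = 3.83 × 5.9 = 22.597 ≈ 23 mm.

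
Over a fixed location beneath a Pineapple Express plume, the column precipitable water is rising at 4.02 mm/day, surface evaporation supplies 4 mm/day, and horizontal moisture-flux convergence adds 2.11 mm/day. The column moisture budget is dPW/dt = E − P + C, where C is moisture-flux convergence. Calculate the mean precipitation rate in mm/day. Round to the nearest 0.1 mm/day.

P ≈ 2.1 mm/day

dPW/dt = +4.02 mm/day.
P = E + C − dPW/dt = 4 + (2.11) − (+4.02) = 2.1 mm/day.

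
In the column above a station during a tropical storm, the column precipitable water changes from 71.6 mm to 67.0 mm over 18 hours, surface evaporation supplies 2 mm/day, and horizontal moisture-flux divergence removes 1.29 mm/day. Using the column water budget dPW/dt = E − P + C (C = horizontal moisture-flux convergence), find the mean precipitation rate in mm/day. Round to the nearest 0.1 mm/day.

P ≈ 6.8 mm/day

dPW/dt = (67.0 − 71.6) mm / (18/24 day) = -6.133 mm/day.
P = E + C − dPW/dt = 2 + (-1.29) − (-6.133) = 6.8 mm/day.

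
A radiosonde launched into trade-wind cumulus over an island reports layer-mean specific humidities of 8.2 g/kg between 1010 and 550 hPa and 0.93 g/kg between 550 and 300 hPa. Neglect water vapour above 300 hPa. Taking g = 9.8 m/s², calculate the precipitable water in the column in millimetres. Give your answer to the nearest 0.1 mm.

PW ≈ 40.9 mm

Precipitable water is the column-integrated vapour mass per unit area: PW = (1/g) Σ q̄ Δp, with q in kg/kg and Δp in Pa (1 kg/m² of water = 1 mm).
Layer 1010–550 hPa: Δp = 460 hPa = 46000 Pa, q̄ = 0.0082 kg/kg → 0.0082 × 46000 / 9.8 = 38.49 mm
Layer 550–300 hPa: Δp = 250 hPa = 25000 Pa, q̄ = 0.00093 kg/kg → 0.00093 × 25000 / 9.8 = 2.37 mm
PW = 38.49 + 2.37 = 40.86 ≈ 40.9 mm.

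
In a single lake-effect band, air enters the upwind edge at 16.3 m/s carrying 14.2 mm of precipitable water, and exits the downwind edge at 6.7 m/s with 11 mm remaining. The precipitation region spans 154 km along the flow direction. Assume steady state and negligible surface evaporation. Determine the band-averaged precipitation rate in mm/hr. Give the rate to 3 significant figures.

R ≈ 3.69 mm/hr

Column moisture flux per unit crosswind length is F = V × PW.
Inflow: F_in = 16.3 × 14.2 = 231.46 mm·m/s
Outflow: F_out = 6.7 × 11 = 73.7 mm·m/s
Steady-state rate R = (F_in − F_out)/L = (231.46 − 73.7) / 154000 m = 1.024e-03 mm/s.
R = 1.024e-03 × 3600 = 3.69 mm/hr.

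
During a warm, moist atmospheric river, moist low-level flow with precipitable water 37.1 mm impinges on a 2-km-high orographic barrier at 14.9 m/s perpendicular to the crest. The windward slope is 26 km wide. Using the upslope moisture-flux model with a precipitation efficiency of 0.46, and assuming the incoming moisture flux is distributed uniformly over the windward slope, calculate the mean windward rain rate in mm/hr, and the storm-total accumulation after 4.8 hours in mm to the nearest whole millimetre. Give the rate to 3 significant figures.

R ≈ 35.2 mm/hr; total ≈ 169 mm

Incoming column moisture flux per unit ridge length: F = V × PW = 14.9 × 37.1 = 552.79 mm·m/s.
Spread over the 26 km slope with efficiency ε = 0.46: R = ε·F/W = 0.46 × 552.79 / 26000 m = 9.780e-03 mm/s.
R = 9.780e-03 × 3600 = 35.2 mm/hr.
Over 4.8 h: total = 35.2 × 4.8 = 168.96 ≈ 169 mm.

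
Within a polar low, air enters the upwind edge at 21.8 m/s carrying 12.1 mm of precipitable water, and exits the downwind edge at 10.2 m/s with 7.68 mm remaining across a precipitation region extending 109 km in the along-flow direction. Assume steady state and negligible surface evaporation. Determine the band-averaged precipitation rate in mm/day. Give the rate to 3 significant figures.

R ≈ 147 mm/day

Column moisture flux per unit crosswind length is F = V × PW.
Inflow: F_in = 21.8 × 12.1 = 263.78 mm·m/s
Outflow: F_out = 10.2 × 7.68 = 78.336 mm·m/s
Steady-state rate R = (F_in − F_out)/L = (263.78 − 78.336) / 109000 m = 1.701e-03 mm/s.
R = 1.701e-03 × 3600 × 24 = 147 mm/day.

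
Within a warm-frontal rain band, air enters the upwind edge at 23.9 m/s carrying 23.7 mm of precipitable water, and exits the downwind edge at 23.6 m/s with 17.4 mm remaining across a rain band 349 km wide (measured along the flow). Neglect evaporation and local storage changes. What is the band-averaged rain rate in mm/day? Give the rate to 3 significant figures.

Column moisture flux per unit crosswind length is F = V × PW.
Inflow: F_in = 23.9 × 23.7 = 566.43 mm·m/s
Outflow: F_out = 23.6 × 17.4 = 410.64 mm·m/s
Steady-state rate R = (F_in − F_out)/L = (566.43 − 410.64) / 349000 m = 4.464e-04 mm/s.
R = 4.464e-04 × 3600 × 24 = 38.6 mm/day.

R ≈ 38.6 mm/day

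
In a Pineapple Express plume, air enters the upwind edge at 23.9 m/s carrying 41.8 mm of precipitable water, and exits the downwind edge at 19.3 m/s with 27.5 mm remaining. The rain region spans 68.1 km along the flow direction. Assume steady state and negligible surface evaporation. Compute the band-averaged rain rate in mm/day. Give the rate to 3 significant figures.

R ≈ 594 mm/day

Column moisture flux per unit crosswind length is F = V × PW.
Inflow: F_in = 23.9 × 41.8 = 999.02 mm·m/s
Outflow: F_out = 19.3 × 27.5 = 530.75 mm·m/s
Steady-state rate R = (F_in − F_out)/L = (999.02 − 530.75) / 68100 m = 6.876e-03 mm/s.
R = 6.876e-03 × 3600 × 24 = 594 mm/day.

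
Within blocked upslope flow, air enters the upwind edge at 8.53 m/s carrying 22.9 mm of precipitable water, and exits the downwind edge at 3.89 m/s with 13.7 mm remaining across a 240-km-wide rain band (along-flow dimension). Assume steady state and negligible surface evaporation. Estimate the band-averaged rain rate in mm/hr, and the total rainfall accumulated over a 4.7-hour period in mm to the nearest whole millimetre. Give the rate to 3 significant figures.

Column moisture flux per unit crosswind length is F = V × PW.
Inflow: F_in = 8.53 × 22.9 = 195.337 mm·m/s
Outflow: F_out = 3.89 × 13.7 = 53.293 mm·m/s
Steady-state rate R = (F_in − F_out)/L = (195.337 − 53.293) / 240000 m = 5.918e-04 mm/s.
R = 5.918e-04 × 3600 = 2.13 mm/hr.
Over 4.7 h: total = 2.13 × 4.7 = 10.011 ≈ 10 mm.

R ≈ 2.13 mm/hr; total ≈ 10 mm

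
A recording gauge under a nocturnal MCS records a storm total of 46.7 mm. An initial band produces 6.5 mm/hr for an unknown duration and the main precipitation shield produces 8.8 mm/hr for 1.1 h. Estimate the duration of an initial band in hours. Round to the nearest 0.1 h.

Known phases: 8.8 × 1.1 = 9.68 mm.
Remaining depth = 46.7 − 9.68 = 37.02 mm.
Duration = 37.02 / 6.5 = 5.7 h.

duration ≈ 5.7 h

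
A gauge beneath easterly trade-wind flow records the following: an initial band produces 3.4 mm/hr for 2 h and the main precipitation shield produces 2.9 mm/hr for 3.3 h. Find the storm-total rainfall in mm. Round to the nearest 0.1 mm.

total ≈ 16.4 mm

Total = Σ Rᵢ Δtᵢ = 3.4 × 2 + 2.9 × 3.3
      = 6.8 + 9.57 = 16.4 mm.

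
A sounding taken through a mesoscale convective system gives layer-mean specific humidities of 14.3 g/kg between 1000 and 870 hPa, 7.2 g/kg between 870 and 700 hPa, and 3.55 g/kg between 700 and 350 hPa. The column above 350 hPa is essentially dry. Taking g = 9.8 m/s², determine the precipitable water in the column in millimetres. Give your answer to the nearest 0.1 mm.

PW ≈ 44.1 mm

Precipitable water is the column-integrated vapour mass per unit area: PW = (1/g) Σ q̄ Δp, with q in kg/kg and Δp in Pa (1 kg/m² of water = 1 mm).
Layer 1000–870 hPa: Δp = 130 hPa = 13000 Pa, q̄ = 0.0143 kg/kg → 0.0143 × 13000 / 9.8 = 18.97 mm
Layer 870–700 hPa: Δp = 170 hPa = 17000 Pa, q̄ = 0.0072 kg/kg → 0.0072 × 17000 / 9.8 = 12.49 mm
Layer 700–350 hPa: Δp = 350 hPa = 35000 Pa, q̄ = 0.00355 kg/kg → 0.00355 × 35000 / 9.8 = 12.68 mm
PW = 18.97 + 12.49 + 12.68 = 44.14 ≈ 44.1 mm.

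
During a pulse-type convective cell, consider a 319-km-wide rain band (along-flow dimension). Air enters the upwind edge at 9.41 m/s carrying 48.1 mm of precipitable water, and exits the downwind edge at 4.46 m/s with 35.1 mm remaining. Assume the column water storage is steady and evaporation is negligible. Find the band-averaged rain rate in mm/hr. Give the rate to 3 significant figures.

Column moisture flux per unit crosswind length is F = V × PW.
Inflow: F_in = 9.41 × 48.1 = 452.621 mm·m/s
Outflow: F_out = 4.46 × 35.1 = 156.546 mm·m/s
Steady-state rate R = (F_in − F_out)/L = (452.621 − 156.546) / 319000 m = 9.281e-04 mm/s.
R = 9.281e-04 × 3600 = 3.34 mm/hr.

R ≈ 3.34 mm/hr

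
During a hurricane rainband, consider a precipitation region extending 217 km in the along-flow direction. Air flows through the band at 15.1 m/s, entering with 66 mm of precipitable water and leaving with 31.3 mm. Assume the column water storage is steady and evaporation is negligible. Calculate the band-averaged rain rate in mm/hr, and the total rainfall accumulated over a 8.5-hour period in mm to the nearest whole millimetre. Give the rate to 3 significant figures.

R ≈ 8.69 mm/hr; total ≈ 74 mm

Column moisture flux per unit crosswind length is F = V × PW.
Inflow: F_in = 15.1 × 66 = 996.6 mm·m/s
Outflow: F_out = 15.1 × 31.3 = 472.63 mm·m/s
Steady-state rate R = (F_in − F_out)/L = (996.6 − 472.63) / 217000 m = 2.415e-03 mm/s.
R = 2.415e-03 × 3600 = 8.69 mm/hr.
Over 8.5 h: total = 8.69 × 8.5 = 73.865 ≈ 74 mm.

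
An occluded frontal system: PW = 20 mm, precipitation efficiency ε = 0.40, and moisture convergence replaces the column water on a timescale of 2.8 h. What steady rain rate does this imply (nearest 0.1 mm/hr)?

Each overturning extracts ε × PW = 0.40 × 20 = 8 mm.
Rate = ε·PW / τ = 8 / 2.8 h = 2.9 mm/hr.

R ≈ 2.9 mm/hr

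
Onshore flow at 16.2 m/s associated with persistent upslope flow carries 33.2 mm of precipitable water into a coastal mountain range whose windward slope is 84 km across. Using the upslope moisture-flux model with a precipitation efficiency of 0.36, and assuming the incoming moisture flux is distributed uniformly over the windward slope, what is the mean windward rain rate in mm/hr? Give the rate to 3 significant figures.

R ≈ 8.30 mm/hr

Incoming column moisture flux per unit ridge length: F = V × PW = 16.2 × 33.2 = 537.84 mm·m/s.
Spread over the 84 km slope with efficiency ε = 0.36: R = ε·F/W = 0.36 × 537.84 / 84000 m = 2.305e-03 mm/s.
R = 2.305e-03 × 3600 = 8.30 mm/hr.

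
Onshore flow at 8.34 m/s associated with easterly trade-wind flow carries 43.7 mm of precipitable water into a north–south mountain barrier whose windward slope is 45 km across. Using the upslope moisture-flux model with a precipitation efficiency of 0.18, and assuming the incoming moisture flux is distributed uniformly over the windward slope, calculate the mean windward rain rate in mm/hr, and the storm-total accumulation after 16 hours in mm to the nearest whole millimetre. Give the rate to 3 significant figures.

R ≈ 5.25 mm/hr; total ≈ 84 mm

Incoming column moisture flux per unit ridge length: F = V × PW = 8.34 × 43.7 = 364.458 mm·m/s.
Spread over the 45 km slope with efficiency ε = 0.18: R = ε·F/W = 0.18 × 364.458 / 45000 m = 1.458e-03 mm/s.
R = 1.458e-03 × 3600 = 5.25 mm/hr.
Over 16 h: total = 5.25 × 16 = 84 mm.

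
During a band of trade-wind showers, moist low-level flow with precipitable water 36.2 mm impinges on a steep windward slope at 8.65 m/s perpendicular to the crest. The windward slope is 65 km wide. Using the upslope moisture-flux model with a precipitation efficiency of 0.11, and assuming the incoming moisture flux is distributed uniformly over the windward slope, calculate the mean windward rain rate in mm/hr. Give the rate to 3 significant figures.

R ≈ 1.91 mm/hr

Incoming column moisture flux per unit ridge length: F = V × PW = 8.65 × 36.2 = 313.13 mm·m/s.
Spread over the 65 km slope with efficiency ε = 0.11: R = ε·F/W = 0.11 × 313.13 / 65000 m = 5.299e-04 mm/s.
R = 5.299e-04 × 3600 = 1.91 mm/hr.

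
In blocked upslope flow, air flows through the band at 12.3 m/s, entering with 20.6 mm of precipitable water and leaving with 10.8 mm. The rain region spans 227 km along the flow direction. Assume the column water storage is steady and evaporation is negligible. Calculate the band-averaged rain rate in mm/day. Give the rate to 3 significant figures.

Column moisture flux per unit crosswind length is F = V × PW.
Inflow: F_in = 12.3 × 20.6 = 253.38 mm·m/s
Outflow: F_out = 12.3 × 10.8 = 132.84 mm·m/s
Steady-state rate R = (F_in − F_out)/L = (253.38 − 132.84) / 227000 m = 5.310e-04 mm/s.
R = 5.310e-04 × 3600 × 24 = 45.9 mm/day.

R ≈ 45.9 mm/day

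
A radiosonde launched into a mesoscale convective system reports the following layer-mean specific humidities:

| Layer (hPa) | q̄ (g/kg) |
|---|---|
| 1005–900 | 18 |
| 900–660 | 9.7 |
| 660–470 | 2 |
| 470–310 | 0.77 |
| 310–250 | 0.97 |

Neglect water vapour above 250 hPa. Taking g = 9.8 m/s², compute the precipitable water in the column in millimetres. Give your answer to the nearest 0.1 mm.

Precipitable water is the column-integrated vapour mass per unit area: PW = (1/g) Σ q̄ Δp, with q in kg/kg and Δp in Pa (1 kg/m² of water = 1 mm).
Layer 1005–900 hPa: Δp = 105 hPa = 10500 Pa, q̄ = 0.018 kg/kg → 0.018 × 10500 / 9.8 = 19.29 mm
Layer 900–660 hPa: Δp = 240 hPa = 24000 Pa, q̄ = 0.0097 kg/kg → 0.0097 × 24000 / 9.8 = 23.76 mm
Layer 660–470 hPa: Δp = 190 hPa = 19000 Pa, q̄ = 0.002 kg/kg → 0.002 × 19000 / 9.8 = 3.88 mm
Layer 470–310 hPa: Δp = 160 hPa = 16000 Pa, q̄ = 0.00077 kg/kg → 0.00077 × 16000 / 9.8 = 1.26 mm
Layer 310–250 hPa: Δp = 60 hPa = 6000 Pa, q̄ = 0.00097 kg/kg → 0.00097 × 6000 / 9.8 = 0.59 mm
PW = 19.29 + 23.76 + 3.88 + 1.26 + 0.59 = 48.78 ≈ 48.8 mm.

PW ≈ 48.8 mm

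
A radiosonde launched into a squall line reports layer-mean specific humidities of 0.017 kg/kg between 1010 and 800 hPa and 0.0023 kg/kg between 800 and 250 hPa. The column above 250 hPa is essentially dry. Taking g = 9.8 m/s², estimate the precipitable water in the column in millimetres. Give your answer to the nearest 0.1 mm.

Precipitable water is the column-integrated vapour mass per unit area: PW = (1/g) Σ q̄ Δp, with q in kg/kg and Δp in Pa (1 kg/m² of water = 1 mm).
Layer 1010–800 hPa: Δp = 210 hPa = 21000 Pa, q̄ = 0.017 kg/kg → 0.017 × 21000 / 9.8 = 36.43 mm
Layer 800–250 hPa: Δp = 550 hPa = 55000 Pa, q̄ = 0.0023 kg/kg → 0.0023 × 55000 / 9.8 = 12.91 mm
PW = 36.43 + 12.91 = 49.34 ≈ 49.3 mm.

PW ≈ 49.3 mm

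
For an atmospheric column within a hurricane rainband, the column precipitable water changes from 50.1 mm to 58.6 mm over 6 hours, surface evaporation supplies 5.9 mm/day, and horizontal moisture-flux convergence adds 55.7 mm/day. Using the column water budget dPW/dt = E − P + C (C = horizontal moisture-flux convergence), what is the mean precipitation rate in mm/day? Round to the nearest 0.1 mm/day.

dPW/dt = (58.6 − 50.1) mm / (6/24 day) = +34.000 mm/day.
P = E + C − dPW/dt = 5.9 + (55.7) − (+34.000) = 27.6 mm/day.

P ≈ 27.6 mm/day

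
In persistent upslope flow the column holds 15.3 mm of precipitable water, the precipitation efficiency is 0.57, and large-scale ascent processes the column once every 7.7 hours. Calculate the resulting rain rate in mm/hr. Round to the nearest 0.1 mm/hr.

Each overturning extracts ε × PW = 0.57 × 15.3 = 8.721 mm.
Rate = ε·PW / τ = 8.721 / 7.7 h = 1.1 mm/hr.

R ≈ 1.1 mm/hr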